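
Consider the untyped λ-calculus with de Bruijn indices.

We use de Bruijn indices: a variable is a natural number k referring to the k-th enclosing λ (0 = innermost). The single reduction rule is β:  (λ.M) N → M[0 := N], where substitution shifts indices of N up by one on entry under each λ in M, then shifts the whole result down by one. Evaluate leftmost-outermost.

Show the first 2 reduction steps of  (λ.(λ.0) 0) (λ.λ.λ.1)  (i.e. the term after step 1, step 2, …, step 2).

  start: (λ.(λ.0) 0) (λ.λ.λ.1)
  step 1: (λ.0) (λ.λ.λ.1)
  step 2: λ.λ.λ.1

Answer: after 2 steps: λ.λ.λ.1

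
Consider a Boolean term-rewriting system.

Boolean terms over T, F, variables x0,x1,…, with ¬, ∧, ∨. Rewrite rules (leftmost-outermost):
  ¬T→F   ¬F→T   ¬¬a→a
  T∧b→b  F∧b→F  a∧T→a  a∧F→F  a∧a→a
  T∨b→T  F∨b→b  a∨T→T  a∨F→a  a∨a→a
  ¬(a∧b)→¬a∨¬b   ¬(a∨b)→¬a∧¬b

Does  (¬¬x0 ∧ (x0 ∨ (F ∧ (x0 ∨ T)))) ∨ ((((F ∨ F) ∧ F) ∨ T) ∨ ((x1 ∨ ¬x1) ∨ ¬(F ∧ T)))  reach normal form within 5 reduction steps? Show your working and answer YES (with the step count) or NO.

  start: (¬¬x0 ∧ (x0 ∨ (F ∧ (x0 ∨ T)))) ∨ ((((F ∨ F) ∧ F) ∨ T) ∨ ((x1 ∨ ¬x1) ∨ ¬(F ∧ T)))
  [1] (x0 ∧ (x0 ∨ (F ∧ (x0 ∨ T)))) ∨ ((((F ∨ F) ∧ F) ∨ T) ∨ ((x1 ∨ ¬x1) ∨ ¬(F ∧ T)))
  [2] (x0 ∧ (x0 ∨ F)) ∨ ((((F ∨ F) ∧ F) ∨ T) ∨ ((x1 ∨ ¬x1) ∨ ¬(F ∧ T)))
  [3] (x0 ∧ x0) ∨ ((((F ∨ F) ∧ F) ∨ T) ∨ ((x1 ∨ ¬x1) ∨ ¬(F ∧ T)))
  [4] x0 ∨ ((((F ∨ F) ∧ F) ∨ T) ∨ ((x1 ∨ ¬x1) ∨ ¬(F ∧ T)))
  [5] x0 ∨ (T ∨ ((x1 ∨ ¬x1) ∨ ¬(F ∧ T)))

Answer: NO — after 5 steps the term is x0 ∨ (T ∨ ((x1 ∨ ¬x1) ∨ ¬(F ∧ T))), not yet normal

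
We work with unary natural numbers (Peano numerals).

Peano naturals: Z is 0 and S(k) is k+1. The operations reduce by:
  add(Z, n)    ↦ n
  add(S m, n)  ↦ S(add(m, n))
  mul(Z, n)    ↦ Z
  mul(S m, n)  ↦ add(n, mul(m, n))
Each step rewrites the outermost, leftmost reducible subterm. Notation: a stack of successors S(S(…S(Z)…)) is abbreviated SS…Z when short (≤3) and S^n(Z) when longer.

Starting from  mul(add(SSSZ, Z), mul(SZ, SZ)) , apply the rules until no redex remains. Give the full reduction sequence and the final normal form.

  start: mul(add(SSSZ, Z), mul(SZ, SZ))
  →1  mul(S(add(SSZ, Z)), mul(SZ, SZ))
  →2  add(mul(SZ, SZ), mul(add(SSZ, Z), mul(SZ, SZ)))
  →3  add(add(SZ, mul(Z, SZ)), mul(add(SSZ, Z), mul(SZ, SZ)))
  →4  add(S(add(Z, mul(Z, SZ))), mul(add(SSZ, Z), mul(SZ, SZ)))
  →5  S(add(add(Z, mul(Z, SZ)), mul(add(SSZ, Z), mul(SZ, SZ))))
  →6  S(add(mul(Z, SZ), mul(add(SSZ, Z), mul(SZ, SZ))))
  →7  S(add(Z, mul(add(SSZ, Z), mul(SZ, SZ))))
  →8  S(mul(add(SSZ, Z), mul(SZ, SZ)))
  →9  S(mul(S(add(SZ, Z)), mul(SZ, SZ)))
  →10  S(add(mul(SZ, SZ), mul(add(SZ, Z), mul(SZ, SZ))))
  →11  S(add(add(SZ, mul(Z, SZ)), mul(add(SZ, Z), mul(SZ, SZ))))
  →12  S(add(S(add(Z, mul(Z, SZ))), mul(add(SZ, Z), mul(SZ, SZ))))
  →13  S(S(add(add(Z, mul(Z, SZ)), mul(add(SZ, Z), mul(SZ, SZ)))))
  →14  S(S(add(mul(Z, SZ), mul(add(SZ, Z), mul(SZ, SZ)))))
  →15  S(S(add(Z, mul(add(SZ, Z), mul(SZ, SZ)))))
  →16  S(S(mul(add(SZ, Z), mul(SZ, SZ))))
  →17  S(S(mul(S(add(Z, Z)), mul(SZ, SZ))))
  →18  S(S(add(mul(SZ, SZ), mul(add(Z, Z), mul(SZ, SZ)))))
  →19  S(S(add(add(SZ, mul(Z, SZ)), mul(add(Z, Z), mul(SZ, SZ)))))
  →20  S(S(add(S(add(Z, mul(Z, SZ))), mul(add(Z, Z), mul(SZ, SZ)))))
  →21  S(S(S(add(add(Z, mul(Z, SZ)), mul(add(Z, Z), mul(SZ, SZ))))))
  →22  S(S(S(add(mul(Z, SZ), mul(add(Z, Z), mul(SZ, SZ))))))
  →23  S(S(S(add(Z, mul(add(Z, Z), mul(SZ, SZ))))))
  →24  S(S(S(mul(add(Z, Z), mul(SZ, SZ)))))
  →25  S(S(S(mul(Z, mul(SZ, SZ)))))
  →26  SSSZ

Answer: normal form = SSSZ  (in 26 steps)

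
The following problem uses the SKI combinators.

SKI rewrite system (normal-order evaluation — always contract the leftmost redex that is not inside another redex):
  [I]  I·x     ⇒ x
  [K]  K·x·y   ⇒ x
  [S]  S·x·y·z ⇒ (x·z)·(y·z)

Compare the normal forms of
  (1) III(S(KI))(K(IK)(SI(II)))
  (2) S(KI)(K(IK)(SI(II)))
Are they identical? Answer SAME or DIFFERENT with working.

Term A:
  start: III(S(KI))(K(IK)(SI(II)))
  [1] II(S(KI))(K(IK)(SI(II)))
  [2] I(S(KI))(K(IK)(SI(II)))
  [3] S(KI)(K(IK)(SI(II)))
  [4] S(KI)(IK)
  [5] S(KI)K

Term B:
  start: S(KI)(K(IK)(SI(II)))
  [1] S(KI)(IK)
  [2] S(KI)K

Answer: SAME — A ⇓ S(KI)K, B ⇓ S(KI)K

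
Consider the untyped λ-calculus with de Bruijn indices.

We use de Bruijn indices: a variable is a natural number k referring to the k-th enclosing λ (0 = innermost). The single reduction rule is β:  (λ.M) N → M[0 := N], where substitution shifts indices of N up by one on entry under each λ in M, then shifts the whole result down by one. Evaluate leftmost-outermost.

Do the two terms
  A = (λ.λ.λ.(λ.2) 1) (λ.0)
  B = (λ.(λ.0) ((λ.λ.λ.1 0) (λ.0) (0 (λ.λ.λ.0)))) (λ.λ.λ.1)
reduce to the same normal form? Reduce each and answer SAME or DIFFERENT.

Answer: SAME — A ⇓ λ.λ.1, B ⇓ λ.λ.1

Derivation:
Term A:
  start: (λ.λ.λ.(λ.2) 1) (λ.0)
  →1  λ.λ.(λ.2) 1
  →2  λ.λ.1

Term B:
  start: (λ.(λ.0) ((λ.λ.λ.1 0) (λ.0) (0 (λ.λ.λ.0)))) (λ.λ.λ.1)
  →1  (λ.0) ((λ.λ.λ.1 0) (λ.0) ((λ.λ.λ.1) (λ.λ.λ.0)))
  →2  (λ.λ.λ.1 0) (λ.0) ((λ.λ.λ.1) (λ.λ.λ.0))
  →3  (λ.λ.1 0) ((λ.λ.λ.1) (λ.λ.λ.0))
  →4  λ.(λ.λ.λ.1) (λ.λ.λ.0) 0
  →5  λ.(λ.λ.1) 0
  →6  λ.λ.1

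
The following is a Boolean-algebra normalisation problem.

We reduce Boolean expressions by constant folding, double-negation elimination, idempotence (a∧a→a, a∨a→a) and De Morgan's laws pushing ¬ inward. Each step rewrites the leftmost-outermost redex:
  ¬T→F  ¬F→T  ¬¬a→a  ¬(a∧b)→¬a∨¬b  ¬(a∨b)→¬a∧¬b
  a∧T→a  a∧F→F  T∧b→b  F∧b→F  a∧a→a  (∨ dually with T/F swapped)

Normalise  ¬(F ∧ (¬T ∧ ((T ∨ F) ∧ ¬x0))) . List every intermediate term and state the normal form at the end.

  start: ¬(F ∧ (¬T ∧ ((T ∨ F) ∧ ¬x0)))
  →1  ¬F ∨ ¬(¬T ∧ ((T ∨ F) ∧ ¬x0))
  →2  T ∨ ¬(¬T ∧ ((T ∨ F) ∧ ¬x0))
  →3  T

Answer: normal form = T  (in 3 steps)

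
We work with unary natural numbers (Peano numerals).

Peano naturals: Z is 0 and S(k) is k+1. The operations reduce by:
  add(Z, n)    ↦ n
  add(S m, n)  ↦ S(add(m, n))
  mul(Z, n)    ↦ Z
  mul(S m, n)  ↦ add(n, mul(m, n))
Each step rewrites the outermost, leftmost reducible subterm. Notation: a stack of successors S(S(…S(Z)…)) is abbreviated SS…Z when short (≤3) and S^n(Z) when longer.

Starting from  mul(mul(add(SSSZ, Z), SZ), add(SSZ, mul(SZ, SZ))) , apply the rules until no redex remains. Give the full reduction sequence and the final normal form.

Answer: normal form = S^9(Z)  (in 51 steps)

Derivation:
  start: mul(mul(add(SSSZ, Z), SZ), add(SSZ, mul(SZ, SZ)))
  step 1: mul(mul(S(add(SSZ, Z)), SZ), add(SSZ, mul(SZ, SZ)))
  step 2: mul(add(SZ, mul(add(SSZ, Z), SZ)), add(SSZ, mul(SZ, SZ)))
  step 3: mul(S(add(Z, mul(add(SSZ, Z), SZ))), add(SSZ, mul(SZ, SZ)))
  step 4: add(add(SSZ, mul(SZ, SZ)), mul(add(Z, mul(add(SSZ, Z), SZ)), add(SSZ, mul(SZ, SZ))))
  step 5: add(S(add(SZ, mul(SZ, SZ))), mul(add(Z, mul(add(SSZ, Z), SZ)), add(SSZ, mul(SZ, SZ))))
  step 6: S(add(add(SZ, mul(SZ, SZ)), mul(add(Z, mul(add(SSZ, Z), SZ)), add(SSZ, mul(SZ, SZ)))))
  step 7: S(add(S(add(Z, mul(SZ, SZ))), mul(add(Z, mul(add(SSZ, Z), SZ)), add(SSZ, mul(SZ, SZ)))))
  step 8: S(S(add(add(Z, mul(SZ, SZ)), mul(add(Z, mul(add(SSZ, Z), SZ)), add(SSZ, mul(SZ, SZ))))))
  step 9: S(S(add(mul(SZ, SZ), mul(add(Z, mul(add(SSZ, Z), SZ)), add(SSZ, mul(SZ, SZ))))))
  step 10: S(S(add(add(SZ, mul(Z, SZ)), mul(add(Z, mul(add(SSZ, Z), SZ)), add(SSZ, mul(SZ, SZ))))))
  step 11: S(S(add(S(add(Z, mul(Z, SZ))), mul(add(Z, mul(add(SSZ, Z), SZ)), add(SSZ, mul(SZ, SZ))))))
  step 12: S(S(S(add(add(Z, mul(Z, SZ)), mul(add(Z, mul(add(SSZ, Z), SZ)), add(SSZ, mul(SZ, SZ)))))))
  step 13: S(S(S(add(mul(Z, SZ), mul(add(Z, mul(add(SSZ, Z), SZ)), add(SSZ, mul(SZ, SZ)))))))
  step 14: S(S(S(add(Z, mul(add(Z, mul(add(SSZ, Z), SZ)), add(SSZ, mul(SZ, SZ)))))))
  step 15: S(S(S(mul(add(Z, mul(add(SSZ, Z), SZ)), add(SSZ, mul(SZ, SZ))))))
  step 16: S(S(S(mul(mul(add(SSZ, Z), SZ), add(SSZ, mul(SZ, SZ))))))
  step 17: S(S(S(mul(mul(S(add(SZ, Z)), SZ), add(SSZ, mul(SZ, SZ))))))
  step 18: S(S(S(mul(add(SZ, mul(add(SZ, Z), SZ)), add(SSZ, mul(SZ, SZ))))))
  step 19: S(S(S(mul(S(add(Z, mul(add(SZ, Z), SZ))), add(SSZ, mul(SZ, SZ))))))
  step 20: S(S(S(add(add(SSZ, mul(SZ, SZ)), mul(add(Z, mul(add(SZ, Z), SZ)), add(SSZ, mul(SZ, SZ)))))))
  step 21: S(S(S(add(S(add(SZ, mul(SZ, SZ))), mul(add(Z, mul(add(SZ, Z), SZ)), add(SSZ, mul(SZ, SZ)))))))
  step 22: S(S(S(S(add(add(SZ, mul(SZ, SZ)), mul(add(Z, mul(add(SZ, Z), SZ)), add(SSZ, mul(SZ, SZ))))))))
  step 23: S(S(S(S(add(S(add(Z, mul(SZ, SZ))), mul(add(Z, mul(add(SZ, Z), SZ)), add(SSZ, mul(SZ, SZ))))))))
  step 24: S(S(S(S(S(add(add(Z, mul(SZ, SZ)), mul(add(Z, mul(add(SZ, Z), SZ)), add(SSZ, mul(SZ, SZ)))))))))
  step 25: S(S(S(S(S(add(mul(SZ, SZ), mul(add(Z, mul(add(SZ, Z), SZ)), add(SSZ, mul(SZ, SZ)))))))))
  step 26: S(S(S(S(S(add(add(SZ, mul(Z, SZ)), mul(add(Z, mul(add(SZ, Z), SZ)), add(SSZ, mul(SZ, SZ)))))))))
  step 27: S(S(S(S(S(add(S(add(Z, mul(Z, SZ))), mul(add(Z, mul(add(SZ, Z), SZ)), add(SSZ, mul(SZ, SZ)))))))))
  step 28: S(S(S(S(S(S(add(add(Z, mul(Z, SZ)), mul(add(Z, mul(add(SZ, Z), SZ)), add(SSZ, mul(SZ, SZ))))))))))
  step 29: S(S(S(S(S(S(add(mul(Z, SZ), mul(add(Z, mul(add(SZ, Z), SZ)), add(SSZ, mul(SZ, SZ))))))))))
  step 30: S(S(S(S(S(S(add(Z, mul(add(Z, mul(add(SZ, Z), SZ)), add(SSZ, mul(SZ, SZ))))))))))
  step 31: S(S(S(S(S(S(mul(add(Z, mul(add(SZ, Z), SZ)), add(SSZ, mul(SZ, SZ)))))))))
  step 32: S(S(S(S(S(S(mul(mul(add(SZ, Z), SZ), add(SSZ, mul(SZ, SZ)))))))))
  step 33: S(S(S(S(S(S(mul(mul(S(add(Z, Z)), SZ), add(SSZ, mul(SZ, SZ)))))))))
  step 34: S(S(S(S(S(S(mul(add(SZ, mul(add(Z, Z), SZ)), add(SSZ, mul(SZ, SZ)))))))))
  step 35: S(S(S(S(S(S(mul(S(add(Z, mul(add(Z, Z), SZ))), add(SSZ, mul(SZ, SZ)))))))))
  step 36: S(S(S(S(S(S(add(add(SSZ, mul(SZ, SZ)), mul(add(Z, mul(add(Z, Z), SZ)), add(SSZ, mul(SZ, SZ))))))))))
  step 37: S(S(S(S(S(S(add(S(add(SZ, mul(SZ, SZ))), mul(add(Z, mul(add(Z, Z), SZ)), add(SSZ, mul(SZ, SZ))))))))))
  step 38: S(S(S(S(S(S(S(add(add(SZ, mul(SZ, SZ)), mul(add(Z, mul(add(Z, Z), SZ)), add(SSZ, mul(SZ, SZ)))))))))))
  step 39: S(S(S(S(S(S(S(add(S(add(Z, mul(SZ, SZ))), mul(add(Z, mul(add(Z, Z), SZ)), add(SSZ, mul(SZ, SZ)))))))))))
  step 40: S(S(S(S(S(S(S(S(add(add(Z, mul(SZ, SZ)), mul(add(Z, mul(add(Z, Z), SZ)), add(SSZ, mul(SZ, SZ))))))))))))
  step 41: S(S(S(S(S(S(S(S(add(mul(SZ, SZ), mul(add(Z, mul(add(Z, Z), SZ)), add(SSZ, mul(SZ, SZ))))))))))))
  step 42: S(S(S(S(S(S(S(S(add(add(SZ, mul(Z, SZ)), mul(add(Z, mul(add(Z, Z), SZ)), add(SSZ, mul(SZ, SZ))))))))))))
  step 43: S(S(S(S(S(S(S(S(add(S(add(Z, mul(Z, SZ))), mul(add(Z, mul(add(Z, Z), SZ)), add(SSZ, mul(SZ, SZ))))))))))))
  step 44: S(S(S(S(S(S(S(S(S(add(add(Z, mul(Z, SZ)), mul(add(Z, mul(add(Z, Z), SZ)), add(SSZ, mul(SZ, SZ)))))))))))))
  step 45: S(S(S(S(S(S(S(S(S(add(mul(Z, SZ), mul(add(Z, mul(add(Z, Z), SZ)), add(SSZ, mul(SZ, SZ)))))))))))))
  step 46: S(S(S(S(S(S(S(S(S(add(Z, mul(add(Z, mul(add(Z, Z), SZ)), add(SSZ, mul(SZ, SZ)))))))))))))
  step 47: S(S(S(S(S(S(S(S(S(mul(add(Z, mul(add(Z, Z), SZ)), add(SSZ, mul(SZ, SZ))))))))))))
  step 48: S(S(S(S(S(S(S(S(S(mul(mul(add(Z, Z), SZ), add(SSZ, mul(SZ, SZ))))))))))))
  step 49: S(S(S(S(S(S(S(S(S(mul(mul(Z, SZ), add(SSZ, mul(SZ, SZ))))))))))))
  step 50: S(S(S(S(S(S(S(S(S(mul(Z, add(SSZ, mul(SZ, SZ))))))))))))
  step 51: S^9(Z)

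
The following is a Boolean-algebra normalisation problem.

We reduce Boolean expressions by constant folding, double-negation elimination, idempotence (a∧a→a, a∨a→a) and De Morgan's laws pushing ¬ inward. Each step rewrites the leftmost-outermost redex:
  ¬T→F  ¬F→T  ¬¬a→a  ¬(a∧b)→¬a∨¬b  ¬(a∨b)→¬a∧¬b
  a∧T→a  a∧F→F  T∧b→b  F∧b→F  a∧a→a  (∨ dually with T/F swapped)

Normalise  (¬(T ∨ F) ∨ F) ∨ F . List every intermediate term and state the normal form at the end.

  start: (¬(T ∨ F) ∨ F) ∨ F
  →1  ¬(T ∨ F) ∨ F
  →2  ¬(T ∨ F)
  →3  ¬T ∧ ¬F
  →4  F ∧ ¬F
  →5  F

Answer: normal form = F  (in 5 steps)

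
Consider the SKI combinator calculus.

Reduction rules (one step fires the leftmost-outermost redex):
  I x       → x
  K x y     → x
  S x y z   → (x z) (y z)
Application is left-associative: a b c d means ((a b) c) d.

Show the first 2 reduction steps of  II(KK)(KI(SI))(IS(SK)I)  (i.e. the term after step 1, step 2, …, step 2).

Answer: after 2 steps: KK(KI(SI))(IS(SK)I)

Working:
  start: II(KK)(KI(SI))(IS(SK)I)
  step 1: I(KK)(KI(SI))(IS(SK)I)
  step 2: KK(KI(SI))(IS(SK)I)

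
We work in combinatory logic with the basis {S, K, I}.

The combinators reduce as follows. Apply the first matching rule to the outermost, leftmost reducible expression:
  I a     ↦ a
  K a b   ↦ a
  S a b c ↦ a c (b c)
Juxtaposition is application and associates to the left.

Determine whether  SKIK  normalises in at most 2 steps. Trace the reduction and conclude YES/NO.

  start: SKIK
  step 1: KK(IK)
  step 2: K

Answer: YES — reaches normal form K in 2 ≤ 2 steps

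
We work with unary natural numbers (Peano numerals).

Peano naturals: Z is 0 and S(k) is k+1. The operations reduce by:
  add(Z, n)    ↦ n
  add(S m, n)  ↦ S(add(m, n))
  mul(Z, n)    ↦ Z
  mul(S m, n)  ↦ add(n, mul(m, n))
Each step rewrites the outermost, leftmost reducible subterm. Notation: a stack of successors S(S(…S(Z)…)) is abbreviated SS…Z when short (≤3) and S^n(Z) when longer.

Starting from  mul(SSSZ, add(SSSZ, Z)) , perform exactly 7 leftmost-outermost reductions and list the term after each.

Answer: after 7 steps: S(S(S(add(add(Z, Z), mul(SSZ, add(SSSZ, Z))))))

Derivation:
  start: mul(SSSZ, add(SSSZ, Z))
  [1] add(add(SSSZ, Z), mul(SSZ, add(SSSZ, Z)))
  [2] add(S(add(SSZ, Z)), mul(SSZ, add(SSSZ, Z)))
  [3] S(add(add(SSZ, Z), mul(SSZ, add(SSSZ, Z))))
  [4] S(add(S(add(SZ, Z)), mul(SSZ, add(SSSZ, Z))))
  [5] S(S(add(add(SZ, Z), mul(SSZ, add(SSSZ, Z)))))
  [6] S(S(add(S(add(Z, Z)), mul(SSZ, add(SSSZ, Z)))))
  [7] S(S(S(add(add(Z, Z), mul(SSZ, add(SSSZ, Z))))))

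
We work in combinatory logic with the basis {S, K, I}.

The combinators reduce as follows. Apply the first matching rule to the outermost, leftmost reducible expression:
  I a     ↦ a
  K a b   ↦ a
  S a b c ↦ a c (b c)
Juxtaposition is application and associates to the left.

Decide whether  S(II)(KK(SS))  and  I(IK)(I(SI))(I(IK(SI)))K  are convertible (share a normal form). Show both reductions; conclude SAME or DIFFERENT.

Answer: SAME — A ⇓ SIK, B ⇓ SIK

Reduction:
Term A:
  start: S(II)(KK(SS))
  →1  SI(KK(SS))
  →2  SIK

Term B:
  start: I(IK)(I(SI))(I(IK(SI)))K
  →1  IK(I(SI))(I(IK(SI)))K
  →2  K(I(SI))(I(IK(SI)))K
  →3  I(SI)K
  →4  SIK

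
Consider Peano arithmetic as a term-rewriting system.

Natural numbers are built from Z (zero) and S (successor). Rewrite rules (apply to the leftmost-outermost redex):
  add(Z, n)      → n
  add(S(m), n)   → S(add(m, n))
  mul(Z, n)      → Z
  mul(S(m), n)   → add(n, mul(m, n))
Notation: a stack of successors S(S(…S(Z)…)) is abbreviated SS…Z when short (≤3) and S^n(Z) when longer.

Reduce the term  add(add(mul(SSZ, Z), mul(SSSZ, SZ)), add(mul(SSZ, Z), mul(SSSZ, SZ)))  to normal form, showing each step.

Answer: normal form = S^6(Z)  (in 36 steps)

Reduction:
  start: add(add(mul(SSZ, Z), mul(SSSZ, SZ)), add(mul(SSZ, Z), mul(SSSZ, SZ)))
  step 1: add(add(add(Z, mul(SZ, Z)), mul(SSSZ, SZ)), add(mul(SSZ, Z), mul(SSSZ, SZ)))
  step 2: add(add(mul(SZ, Z), mul(SSSZ, SZ)), add(mul(SSZ, Z), mul(SSSZ, SZ)))
  step 3: add(add(add(Z, mul(Z, Z)), mul(SSSZ, SZ)), add(mul(SSZ, Z), mul(SSSZ, SZ)))
  step 4: add(add(mul(Z, Z), mul(SSSZ, SZ)), add(mul(SSZ, Z), mul(SSSZ, SZ)))
  step 5: add(add(Z, mul(SSSZ, SZ)), add(mul(SSZ, Z), mul(SSSZ, SZ)))
  step 6: add(mul(SSSZ, SZ), add(mul(SSZ, Z), mul(SSSZ, SZ)))
  step 7: add(add(SZ, mul(SSZ, SZ)), add(mul(SSZ, Z), mul(SSSZ, SZ)))
  step 8: add(S(add(Z, mul(SSZ, SZ))), add(mul(SSZ, Z), mul(SSSZ, SZ)))
  step 9: S(add(add(Z, mul(SSZ, SZ)), add(mul(SSZ, Z), mul(SSSZ, SZ))))
  step 10: S(add(mul(SSZ, SZ), add(mul(SSZ, Z), mul(SSSZ, SZ))))
  step 11: S(add(add(SZ, mul(SZ, SZ)), add(mul(SSZ, Z), mul(SSSZ, SZ))))
  step 12: S(add(S(add(Z, mul(SZ, SZ))), add(mul(SSZ, Z), mul(SSSZ, SZ))))
  step 13: S(S(add(add(Z, mul(SZ, SZ)), add(mul(SSZ, Z), mul(SSSZ, SZ)))))
  step 14: S(S(add(mul(SZ, SZ), add(mul(SSZ, Z), mul(SSSZ, SZ)))))
  step 15: S(S(add(add(SZ, mul(Z, SZ)), add(mul(SSZ, Z), mul(SSSZ, SZ)))))
  step 16: S(S(add(S(add(Z, mul(Z, SZ))), add(mul(SSZ, Z), mul(SSSZ, SZ)))))
  step 17: S(S(S(add(add(Z, mul(Z, SZ)), add(mul(SSZ, Z), mul(SSSZ, SZ))))))
  step 18: S(S(S(add(mul(Z, SZ), add(mul(SSZ, Z), mul(SSSZ, SZ))))))
  step 19: S(S(S(add(Z, add(mul(SSZ, Z), mul(SSSZ, SZ))))))
  step 20: S(S(S(add(mul(SSZ, Z), mul(SSSZ, SZ)))))
  step 21: S(S(S(add(add(Z, mul(SZ, Z)), mul(SSSZ, SZ)))))
  step 22: S(S(S(add(mul(SZ, Z), mul(SSSZ, SZ)))))
  step 23: S(S(S(add(add(Z, mul(Z, Z)), mul(SSSZ, SZ)))))
  step 24: S(S(S(add(mul(Z, Z), mul(SSSZ, SZ)))))
  step 25: S(S(S(add(Z, mul(SSSZ, SZ)))))
  step 26: S(S(S(mul(SSSZ, SZ))))
  step 27: S(S(S(add(SZ, mul(SSZ, SZ)))))
  step 28: S(S(S(S(add(Z, mul(SSZ, SZ))))))
  step 29: S(S(S(S(mul(SSZ, SZ)))))
  step 30: S(S(S(S(add(SZ, mul(SZ, SZ))))))
  step 31: S(S(S(S(S(add(Z, mul(SZ, SZ)))))))
  step 32: S(S(S(S(S(mul(SZ, SZ))))))
  step 33: S(S(S(S(S(add(SZ, mul(Z, SZ)))))))
  step 34: S(S(S(S(S(S(add(Z, mul(Z, SZ))))))))
  step 35: S(S(S(S(S(S(mul(Z, SZ)))))))
  step 36: S^6(Z)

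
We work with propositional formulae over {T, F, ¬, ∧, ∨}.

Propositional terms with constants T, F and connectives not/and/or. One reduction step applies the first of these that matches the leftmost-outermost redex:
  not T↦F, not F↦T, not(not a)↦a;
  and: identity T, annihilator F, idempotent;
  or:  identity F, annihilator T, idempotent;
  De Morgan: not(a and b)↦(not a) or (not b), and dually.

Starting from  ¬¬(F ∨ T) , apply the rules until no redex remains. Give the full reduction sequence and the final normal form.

  start: ¬¬(F ∨ T)
  step 1: F ∨ T
  step 2: T

Answer: normal form = T  (in 2 steps)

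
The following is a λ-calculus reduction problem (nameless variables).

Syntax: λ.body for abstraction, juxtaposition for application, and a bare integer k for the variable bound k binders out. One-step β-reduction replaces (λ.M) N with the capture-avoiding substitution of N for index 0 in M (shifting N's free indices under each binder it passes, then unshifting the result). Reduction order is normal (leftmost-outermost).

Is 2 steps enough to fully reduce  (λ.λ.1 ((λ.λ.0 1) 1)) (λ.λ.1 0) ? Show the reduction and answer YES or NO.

  start: (λ.λ.1 ((λ.λ.0 1) 1)) (λ.λ.1 0)
  →1  λ.(λ.λ.1 0) ((λ.λ.0 1) (λ.λ.1 0))
  →2  λ.λ.(λ.λ.0 1) (λ.λ.1 0) 0

Answer: NO — after 2 steps the term is λ.λ.(λ.λ.0 1) (λ.λ.1 0) 0, not yet normal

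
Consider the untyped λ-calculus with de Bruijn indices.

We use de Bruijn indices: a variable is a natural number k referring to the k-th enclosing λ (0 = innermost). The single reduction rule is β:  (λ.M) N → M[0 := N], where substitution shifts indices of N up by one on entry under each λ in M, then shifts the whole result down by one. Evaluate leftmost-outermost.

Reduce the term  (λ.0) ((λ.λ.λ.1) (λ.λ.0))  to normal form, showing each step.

Answer: normal form = λ.λ.1  (in 2 steps)

Working:
  start: (λ.0) ((λ.λ.λ.1) (λ.λ.0))
  step 1: (λ.λ.λ.1) (λ.λ.0)
  step 2: λ.λ.1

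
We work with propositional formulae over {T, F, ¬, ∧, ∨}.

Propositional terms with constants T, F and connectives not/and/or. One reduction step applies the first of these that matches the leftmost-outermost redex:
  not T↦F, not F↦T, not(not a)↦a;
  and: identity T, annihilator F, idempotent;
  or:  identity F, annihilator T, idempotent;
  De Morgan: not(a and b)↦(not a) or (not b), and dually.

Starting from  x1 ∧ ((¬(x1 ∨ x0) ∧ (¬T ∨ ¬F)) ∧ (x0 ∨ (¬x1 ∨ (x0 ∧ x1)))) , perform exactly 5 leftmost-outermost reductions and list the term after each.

Answer: after 5 steps: x1 ∧ ((¬x1 ∧ ¬x0) ∧ (x0 ∨ (¬x1 ∨ (x0 ∧ x1))))

Reduction:
  start: x1 ∧ ((¬(x1 ∨ x0) ∧ (¬T ∨ ¬F)) ∧ (x0 ∨ (¬x1 ∨ (x0 ∧ x1))))
  step 1: x1 ∧ (((¬x1 ∧ ¬x0) ∧ (¬T ∨ ¬F)) ∧ (x0 ∨ (¬x1 ∨ (x0 ∧ x1))))
  step 2: x1 ∧ (((¬x1 ∧ ¬x0) ∧ (F ∨ ¬F)) ∧ (x0 ∨ (¬x1 ∨ (x0 ∧ x1))))
  step 3: x1 ∧ (((¬x1 ∧ ¬x0) ∧ ¬F) ∧ (x0 ∨ (¬x1 ∨ (x0 ∧ x1))))
  step 4: x1 ∧ (((¬x1 ∧ ¬x0) ∧ T) ∧ (x0 ∨ (¬x1 ∨ (x0 ∧ x1))))
  step 5: x1 ∧ ((¬x1 ∧ ¬x0) ∧ (x0 ∨ (¬x1 ∨ (x0 ∧ x1))))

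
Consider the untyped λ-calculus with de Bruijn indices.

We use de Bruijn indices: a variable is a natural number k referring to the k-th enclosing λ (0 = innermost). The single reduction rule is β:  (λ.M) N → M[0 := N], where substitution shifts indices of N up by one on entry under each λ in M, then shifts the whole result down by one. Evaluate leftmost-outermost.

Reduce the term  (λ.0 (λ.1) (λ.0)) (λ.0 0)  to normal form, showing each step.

  start: (λ.0 (λ.1) (λ.0)) (λ.0 0)
  →1  (λ.0 0) (λ.λ.0 0) (λ.0)
  →2  (λ.λ.0 0) (λ.λ.0 0) (λ.0)
  →3  (λ.0 0) (λ.0)
  →4  (λ.0) (λ.0)
  →5  λ.0

Answer: normal form = λ.0  (in 5 steps)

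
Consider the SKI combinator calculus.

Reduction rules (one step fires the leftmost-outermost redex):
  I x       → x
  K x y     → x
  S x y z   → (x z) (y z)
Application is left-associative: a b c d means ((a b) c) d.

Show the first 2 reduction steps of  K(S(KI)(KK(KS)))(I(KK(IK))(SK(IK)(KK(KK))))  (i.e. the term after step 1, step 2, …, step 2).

  start: K(S(KI)(KK(KS)))(I(KK(IK))(SK(IK)(KK(KK))))
  →1  S(KI)(KK(KS))
  →2  S(KI)K

Answer: after 2 steps: S(KI)K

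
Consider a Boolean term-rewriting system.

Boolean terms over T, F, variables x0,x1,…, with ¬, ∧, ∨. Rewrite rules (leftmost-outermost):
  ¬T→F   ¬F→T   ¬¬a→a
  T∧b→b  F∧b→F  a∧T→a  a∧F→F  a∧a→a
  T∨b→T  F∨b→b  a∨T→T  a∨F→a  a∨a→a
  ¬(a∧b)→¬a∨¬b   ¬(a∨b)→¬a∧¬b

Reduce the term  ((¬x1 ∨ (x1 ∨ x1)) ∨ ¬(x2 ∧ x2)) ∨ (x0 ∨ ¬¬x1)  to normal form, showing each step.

Answer: normal form = ((¬x1 ∨ x1) ∨ ¬x2) ∨ (x0 ∨ x1)  (in 4 steps)

Derivation:
  start: ((¬x1 ∨ (x1 ∨ x1)) ∨ ¬(x2 ∧ x2)) ∨ (x0 ∨ ¬¬x1)
  step 1: ((¬x1 ∨ x1) ∨ ¬(x2 ∧ x2)) ∨ (x0 ∨ ¬¬x1)
  step 2: ((¬x1 ∨ x1) ∨ (¬x2 ∨ ¬x2)) ∨ (x0 ∨ ¬¬x1)
  step 3: ((¬x1 ∨ x1) ∨ ¬x2) ∨ (x0 ∨ ¬¬x1)
  step 4: ((¬x1 ∨ x1) ∨ ¬x2) ∨ (x0 ∨ x1)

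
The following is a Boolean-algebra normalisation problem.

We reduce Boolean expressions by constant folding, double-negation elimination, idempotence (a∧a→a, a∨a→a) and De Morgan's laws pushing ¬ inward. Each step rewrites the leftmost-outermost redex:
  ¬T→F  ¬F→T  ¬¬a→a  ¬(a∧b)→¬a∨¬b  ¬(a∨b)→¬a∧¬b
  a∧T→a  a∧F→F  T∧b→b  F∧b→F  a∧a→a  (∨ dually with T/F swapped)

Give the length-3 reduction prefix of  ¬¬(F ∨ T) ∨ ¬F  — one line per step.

Answer: after 3 steps: T

Working:
  start: ¬¬(F ∨ T) ∨ ¬F
  step 1: (F ∨ T) ∨ ¬F
  step 2: T ∨ ¬F
  step 3: T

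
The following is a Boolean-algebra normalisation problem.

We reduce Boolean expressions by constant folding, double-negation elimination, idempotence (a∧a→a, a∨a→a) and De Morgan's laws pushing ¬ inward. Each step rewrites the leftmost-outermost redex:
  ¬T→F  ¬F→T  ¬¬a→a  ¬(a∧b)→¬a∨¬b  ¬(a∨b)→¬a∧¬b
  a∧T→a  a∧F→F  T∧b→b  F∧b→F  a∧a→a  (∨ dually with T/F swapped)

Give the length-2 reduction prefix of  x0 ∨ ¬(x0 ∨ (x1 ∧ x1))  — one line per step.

  start: x0 ∨ ¬(x0 ∨ (x1 ∧ x1))
  [1] x0 ∨ (¬x0 ∧ ¬(x1 ∧ x1))
  [2] x0 ∨ (¬x0 ∧ (¬x1 ∨ ¬x1))

Answer: after 2 steps: x0 ∨ (¬x0 ∧ (¬x1 ∨ ¬x1))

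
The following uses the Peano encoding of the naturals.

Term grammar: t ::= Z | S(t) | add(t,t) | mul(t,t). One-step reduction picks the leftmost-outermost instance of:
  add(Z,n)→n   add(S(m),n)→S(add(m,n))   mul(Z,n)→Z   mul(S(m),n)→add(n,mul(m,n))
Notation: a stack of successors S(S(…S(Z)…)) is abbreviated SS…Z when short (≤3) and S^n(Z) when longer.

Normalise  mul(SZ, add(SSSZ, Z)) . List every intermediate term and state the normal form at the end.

  start: mul(SZ, add(SSSZ, Z))
  step 1: add(add(SSSZ, Z), mul(Z, add(SSSZ, Z)))
  step 2: add(S(add(SSZ, Z)), mul(Z, add(SSSZ, Z)))
  step 3: S(add(add(SSZ, Z), mul(Z, add(SSSZ, Z))))
  step 4: S(add(S(add(SZ, Z)), mul(Z, add(SSSZ, Z))))
  step 5: S(S(add(add(SZ, Z), mul(Z, add(SSSZ, Z)))))
  step 6: S(S(add(S(add(Z, Z)), mul(Z, add(SSSZ, Z)))))
  step 7: S(S(S(add(add(Z, Z), mul(Z, add(SSSZ, Z))))))
  step 8: S(S(S(add(Z, mul(Z, add(SSSZ, Z))))))
  step 9: S(S(S(mul(Z, add(SSSZ, Z)))))
  step 10: SSSZ

Answer: normal form = SSSZ  (in 10 steps)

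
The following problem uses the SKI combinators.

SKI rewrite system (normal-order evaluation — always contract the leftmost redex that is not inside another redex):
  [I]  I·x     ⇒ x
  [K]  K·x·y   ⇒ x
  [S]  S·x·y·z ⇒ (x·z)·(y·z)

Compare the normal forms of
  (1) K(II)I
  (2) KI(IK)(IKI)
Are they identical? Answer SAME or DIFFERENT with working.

Term A:
  start: K(II)I
  →1  II
  →2  I

Term B:
  start: KI(IK)(IKI)
  →1  I(IKI)
  →2  IKI
  →3  KI

Answer: DIFFERENT — A ⇓ I, B ⇓ KI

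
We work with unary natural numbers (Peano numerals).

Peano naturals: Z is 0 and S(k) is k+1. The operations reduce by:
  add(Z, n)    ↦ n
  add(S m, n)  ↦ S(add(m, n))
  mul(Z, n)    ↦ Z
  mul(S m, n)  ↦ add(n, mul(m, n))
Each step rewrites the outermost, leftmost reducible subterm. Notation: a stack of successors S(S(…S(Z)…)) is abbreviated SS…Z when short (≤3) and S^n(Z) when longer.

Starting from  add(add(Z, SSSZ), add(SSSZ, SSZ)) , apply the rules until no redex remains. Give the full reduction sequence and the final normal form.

  start: add(add(Z, SSSZ), add(SSSZ, SSZ))
  →1  add(SSSZ, add(SSSZ, SSZ))
  →2  S(add(SSZ, add(SSSZ, SSZ)))
  →3  S(S(add(SZ, add(SSSZ, SSZ))))
  →4  S(S(S(add(Z, add(SSSZ, SSZ)))))
  →5  S(S(S(add(SSSZ, SSZ))))
  →6  S(S(S(S(add(SSZ, SSZ)))))
  →7  S(S(S(S(S(add(SZ, SSZ))))))
  →8  S(S(S(S(S(S(add(Z, SSZ)))))))
  →9  S^8(Z)

Answer: normal form = S^8(Z)  (in 9 steps)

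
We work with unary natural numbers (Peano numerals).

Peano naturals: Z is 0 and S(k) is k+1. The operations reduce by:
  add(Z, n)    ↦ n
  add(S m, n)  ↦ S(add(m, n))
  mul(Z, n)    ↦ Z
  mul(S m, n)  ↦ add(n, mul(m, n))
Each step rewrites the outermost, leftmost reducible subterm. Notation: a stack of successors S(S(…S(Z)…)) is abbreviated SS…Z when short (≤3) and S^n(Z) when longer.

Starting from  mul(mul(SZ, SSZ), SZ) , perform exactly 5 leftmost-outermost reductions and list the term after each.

Answer: after 5 steps: S(mul(add(SZ, mul(Z, SSZ)), SZ))

Reduction:
  start: mul(mul(SZ, SSZ), SZ)
  →1  mul(add(SSZ, mul(Z, SSZ)), SZ)
  →2  mul(S(add(SZ, mul(Z, SSZ))), SZ)
  →3  add(SZ, mul(add(SZ, mul(Z, SSZ)), SZ))
  →4  S(add(Z, mul(add(SZ, mul(Z, SSZ)), SZ)))
  →5  S(mul(add(SZ, mul(Z, SSZ)), SZ))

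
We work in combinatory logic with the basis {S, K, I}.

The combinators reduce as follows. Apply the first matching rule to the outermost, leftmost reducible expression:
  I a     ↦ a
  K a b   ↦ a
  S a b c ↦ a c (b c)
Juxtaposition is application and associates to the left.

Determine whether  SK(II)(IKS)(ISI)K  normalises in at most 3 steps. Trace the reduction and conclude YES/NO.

  start: SK(II)(IKS)(ISI)K
  step 1: K(IKS)(II(IKS))(ISI)K
  step 2: IKS(ISI)K
  step 3: KS(ISI)K

Answer: NO — after 3 steps the term is KS(ISI)K, not yet normal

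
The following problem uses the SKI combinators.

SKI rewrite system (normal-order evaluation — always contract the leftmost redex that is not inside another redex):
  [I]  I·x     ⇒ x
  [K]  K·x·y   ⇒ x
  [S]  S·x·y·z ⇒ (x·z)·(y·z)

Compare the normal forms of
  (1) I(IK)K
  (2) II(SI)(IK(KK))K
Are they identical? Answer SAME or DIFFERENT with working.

Answer: DIFFERENT — A ⇓ KK, B ⇓ K(KK)

Working:
Term A:
  start: I(IK)K
  step 1: IKK
  step 2: KK

Term B:
  start: II(SI)(IK(KK))K
  step 1: I(SI)(IK(KK))K
  step 2: SI(IK(KK))K
  step 3: IK(IK(KK)K)
  step 4: K(IK(KK)K)
  step 5: K(K(KK)K)
  step 6: K(KK)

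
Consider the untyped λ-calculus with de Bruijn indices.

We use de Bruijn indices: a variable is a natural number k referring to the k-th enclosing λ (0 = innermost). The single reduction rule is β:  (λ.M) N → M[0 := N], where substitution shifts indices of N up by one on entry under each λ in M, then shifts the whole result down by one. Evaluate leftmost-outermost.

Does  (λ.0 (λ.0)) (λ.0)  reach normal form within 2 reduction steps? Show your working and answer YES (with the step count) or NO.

Answer: YES — reaches normal form λ.0 in 2 ≤ 2 steps

Derivation:
  start: (λ.0 (λ.0)) (λ.0)
  step 1: (λ.0) (λ.0)
  step 2: λ.0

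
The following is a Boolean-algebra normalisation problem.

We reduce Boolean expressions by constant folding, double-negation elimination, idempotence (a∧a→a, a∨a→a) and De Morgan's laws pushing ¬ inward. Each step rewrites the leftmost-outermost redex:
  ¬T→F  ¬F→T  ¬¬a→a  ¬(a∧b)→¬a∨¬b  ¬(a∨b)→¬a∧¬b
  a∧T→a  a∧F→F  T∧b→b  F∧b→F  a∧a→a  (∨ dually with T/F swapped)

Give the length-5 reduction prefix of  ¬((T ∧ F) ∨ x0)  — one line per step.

Answer: after 5 steps: T ∧ ¬x0

Derivation:
  start: ¬((T ∧ F) ∨ x0)
  [1] ¬(T ∧ F) ∧ ¬x0
  [2] (¬T ∨ ¬F) ∧ ¬x0
  [3] (F ∨ ¬F) ∧ ¬x0
  [4] ¬F ∧ ¬x0
  [5] T ∧ ¬x0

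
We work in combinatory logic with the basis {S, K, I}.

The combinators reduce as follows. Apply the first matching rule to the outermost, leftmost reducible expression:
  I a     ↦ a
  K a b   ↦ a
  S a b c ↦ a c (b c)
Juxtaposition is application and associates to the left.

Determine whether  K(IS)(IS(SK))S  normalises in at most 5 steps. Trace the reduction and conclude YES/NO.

  start: K(IS)(IS(SK))S
  →1  ISS
  →2  SS

Answer: YES — reaches normal form SS in 2 ≤ 5 steps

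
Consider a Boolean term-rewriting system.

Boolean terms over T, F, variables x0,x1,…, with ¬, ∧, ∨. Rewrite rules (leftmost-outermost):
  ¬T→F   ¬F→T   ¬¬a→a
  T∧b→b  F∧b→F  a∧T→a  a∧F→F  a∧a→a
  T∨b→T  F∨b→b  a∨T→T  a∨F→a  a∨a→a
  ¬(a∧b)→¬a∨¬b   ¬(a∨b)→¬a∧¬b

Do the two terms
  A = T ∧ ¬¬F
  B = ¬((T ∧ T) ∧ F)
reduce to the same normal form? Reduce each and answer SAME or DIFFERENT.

Answer: DIFFERENT — A ⇓ F, B ⇓ T

Reduction:
Term A:
  start: T ∧ ¬¬F
  step 1: ¬¬F
  step 2: F

Term B:
  start: ¬((T ∧ T) ∧ F)
  step 1: ¬(T ∧ T) ∨ ¬F
  step 2: (¬T ∨ ¬T) ∨ ¬F
  step 3: ¬T ∨ ¬F
  step 4: F ∨ ¬F
  step 5: ¬F
  step 6: T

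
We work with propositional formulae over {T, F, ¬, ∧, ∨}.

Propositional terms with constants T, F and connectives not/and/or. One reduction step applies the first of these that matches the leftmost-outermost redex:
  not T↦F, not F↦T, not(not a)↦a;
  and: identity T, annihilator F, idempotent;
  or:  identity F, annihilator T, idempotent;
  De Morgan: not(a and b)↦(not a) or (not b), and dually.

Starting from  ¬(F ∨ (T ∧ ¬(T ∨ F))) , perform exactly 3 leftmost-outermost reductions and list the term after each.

  start: ¬(F ∨ (T ∧ ¬(T ∨ F)))
  →1  ¬F ∧ ¬(T ∧ ¬(T ∨ F))
  →2  T ∧ ¬(T ∧ ¬(T ∨ F))
  →3  ¬(T ∧ ¬(T ∨ F))

Answer: after 3 steps: ¬(T ∧ ¬(T ∨ F))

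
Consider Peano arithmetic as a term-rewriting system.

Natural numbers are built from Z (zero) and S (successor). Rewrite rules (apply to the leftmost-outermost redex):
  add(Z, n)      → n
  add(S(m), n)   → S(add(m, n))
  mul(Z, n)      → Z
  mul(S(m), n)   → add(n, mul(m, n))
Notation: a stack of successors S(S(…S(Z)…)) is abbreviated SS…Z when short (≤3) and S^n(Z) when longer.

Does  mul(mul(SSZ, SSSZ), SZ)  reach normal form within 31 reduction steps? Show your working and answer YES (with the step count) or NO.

Answer: YES — reaches normal form S^6(Z) in 30 ≤ 31 steps

Reduction:
  start: mul(mul(SSZ, SSSZ), SZ)
  [1] mul(add(SSSZ, mul(SZ, SSSZ)), SZ)
  [2] mul(S(add(SSZ, mul(SZ, SSSZ))), SZ)
  [3] add(SZ, mul(add(SSZ, mul(SZ, SSSZ)), SZ))
  [4] S(add(Z, mul(add(SSZ, mul(SZ, SSSZ)), SZ)))
  [5] S(mul(add(SSZ, mul(SZ, SSSZ)), SZ))
  [6] S(mul(S(add(SZ, mul(SZ, SSSZ))), SZ))
  [7] S(add(SZ, mul(add(SZ, mul(SZ, SSSZ)), SZ)))
  [8] S(S(add(Z, mul(add(SZ, mul(SZ, SSSZ)), SZ))))
  [9] S(S(mul(add(SZ, mul(SZ, SSSZ)), SZ)))
  [10] S(S(mul(S(add(Z, mul(SZ, SSSZ))), SZ)))
  [11] S(S(add(SZ, mul(add(Z, mul(SZ, SSSZ)), SZ))))
  [12] S(S(S(add(Z, mul(add(Z, mul(SZ, SSSZ)), SZ)))))
  [13] S(S(S(mul(add(Z, mul(SZ, SSSZ)), SZ))))
  [14] S(S(S(mul(mul(SZ, SSSZ), SZ))))
  [15] S(S(S(mul(add(SSSZ, mul(Z, SSSZ)), SZ))))
  [16] S(S(S(mul(S(add(SSZ, mul(Z, SSSZ))), SZ))))
  [17] S(S(S(add(SZ, mul(add(SSZ, mul(Z, SSSZ)), SZ)))))
  [18] S(S(S(S(add(Z, mul(add(SSZ, mul(Z, SSSZ)), SZ))))))
  [19] S(S(S(S(mul(add(SSZ, mul(Z, SSSZ)), SZ)))))
  [20] S(S(S(S(mul(S(add(SZ, mul(Z, SSSZ))), SZ)))))
  [21] S(S(S(S(add(SZ, mul(add(SZ, mul(Z, SSSZ)), SZ))))))
  [22] S(S(S(S(S(add(Z, mul(add(SZ, mul(Z, SSSZ)), SZ)))))))
  [23] S(S(S(S(S(mul(add(SZ, mul(Z, SSSZ)), SZ))))))
  [24] S(S(S(S(S(mul(S(add(Z, mul(Z, SSSZ))), SZ))))))
  [25] S(S(S(S(S(add(SZ, mul(add(Z, mul(Z, SSSZ)), SZ)))))))
  [26] S(S(S(S(S(S(add(Z, mul(add(Z, mul(Z, SSSZ)), SZ))))))))
  [27] S(S(S(S(S(S(mul(add(Z, mul(Z, SSSZ)), SZ)))))))
  [28] S(S(S(S(S(S(mul(mul(Z, SSSZ), SZ)))))))
  [29] S(S(S(S(S(S(mul(Z, SZ)))))))
  [30] S^6(Z)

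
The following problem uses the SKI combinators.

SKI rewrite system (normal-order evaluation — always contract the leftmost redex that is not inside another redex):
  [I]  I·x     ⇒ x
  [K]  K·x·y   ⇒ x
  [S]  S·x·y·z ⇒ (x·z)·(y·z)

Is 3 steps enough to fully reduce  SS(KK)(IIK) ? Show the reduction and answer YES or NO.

  start: SS(KK)(IIK)
  [1] S(IIK)(KK(IIK))
  [2] S(IK)(KK(IIK))
  [3] SK(KK(IIK))

Answer: NO — after 3 steps the term is SK(KK(IIK)), not yet normal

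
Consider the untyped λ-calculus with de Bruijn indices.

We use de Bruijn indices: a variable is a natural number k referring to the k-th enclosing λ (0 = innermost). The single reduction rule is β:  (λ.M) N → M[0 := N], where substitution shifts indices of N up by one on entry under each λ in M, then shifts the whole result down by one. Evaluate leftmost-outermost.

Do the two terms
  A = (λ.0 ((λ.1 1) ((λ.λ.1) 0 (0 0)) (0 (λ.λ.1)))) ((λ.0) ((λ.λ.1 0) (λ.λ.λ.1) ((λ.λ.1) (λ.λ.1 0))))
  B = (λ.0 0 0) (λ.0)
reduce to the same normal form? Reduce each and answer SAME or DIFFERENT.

Answer: DIFFERENT — A ⇓ λ.λ.λ.1, B ⇓ λ.0

Working:
Term A:
  start: (λ.0 ((λ.1 1) ((λ.λ.1) 0 (0 0)) (0 (λ.λ.1)))) ((λ.0) ((λ.λ.1 0) (λ.λ.λ.1) ((λ.λ.1) (λ.λ.1 0))))
  [1] (λ.0) ((λ.λ.1 0) (λ.λ.λ.1) ((λ.λ.1) (λ.λ.1 0))) ((λ.(λ.0) ((λ.λ.1 0) (λ.λ.λ.1) ((λ.λ.1) (λ.λ.1 0))) ((λ.0) ((λ.λ.1 0) (λ.λ.λ.1) ((λ.λ.1) (λ.λ.1 0))))) ((λ.λ.1) ((λ.0) ((λ.λ.1 0) (λ.λ.λ.1) ((λ.λ.1) (λ.λ.1 0)))) ((λ.0) ((λ.λ.1 0) (λ.λ.λ.1) ((λ.λ.1) (λ.λ.1 0))) ((λ.0) ((λ.λ.1 0) (λ.λ.λ.1) ((λ.λ.1) (λ.λ.1 0)))))) ((λ.0) ((λ.λ.1 0) (λ.λ.λ.1) ((λ.λ.1) (λ.λ.1 0))) (λ.λ.1)))
  [2] (λ.λ.1 0) (λ.λ.λ.1) ((λ.λ.1) (λ.λ.1 0)) ((λ.(λ.0) ((λ.λ.1 0) (λ.λ.λ.1) ((λ.λ.1) (λ.λ.1 0))) ((λ.0) ((λ.λ.1 0) (λ.λ.λ.1) ((λ.λ.1) (λ.λ.1 0))))) ((λ.λ.1) ((λ.0) ((λ.λ.1 0) (λ.λ.λ.1) ((λ.λ.1) (λ.λ.1 0)))) ((λ.0) ((λ.λ.1 0) (λ.λ.λ.1) ((λ.λ.1) (λ.λ.1 0))) ((λ.0) ((λ.λ.1 0) (λ.λ.λ.1) ((λ.λ.1) (λ.λ.1 0)))))) ((λ.0) ((λ.λ.1 0) (λ.λ.λ.1) ((λ.λ.1) (λ.λ.1 0))) (λ.λ.1)))
  [3] (λ.(λ.λ.λ.1) 0) ((λ.λ.1) (λ.λ.1 0)) ((λ.(λ.0) ((λ.λ.1 0) (λ.λ.λ.1) ((λ.λ.1) (λ.λ.1 0))) ((λ.0) ((λ.λ.1 0) (λ.λ.λ.1) ((λ.λ.1) (λ.λ.1 0))))) ((λ.λ.1) ((λ.0) ((λ.λ.1 0) (λ.λ.λ.1) ((λ.λ.1) (λ.λ.1 0)))) ((λ.0) ((λ.λ.1 0) (λ.λ.λ.1) ((λ.λ.1) (λ.λ.1 0))) ((λ.0) ((λ.λ.1 0) (λ.λ.λ.1) ((λ.λ.1) (λ.λ.1 0)))))) ((λ.0) ((λ.λ.1 0) (λ.λ.λ.1) ((λ.λ.1) (λ.λ.1 0))) (λ.λ.1)))
  [4] (λ.λ.λ.1) ((λ.λ.1) (λ.λ.1 0)) ((λ.(λ.0) ((λ.λ.1 0) (λ.λ.λ.1) ((λ.λ.1) (λ.λ.1 0))) ((λ.0) ((λ.λ.1 0) (λ.λ.λ.1) ((λ.λ.1) (λ.λ.1 0))))) ((λ.λ.1) ((λ.0) ((λ.λ.1 0) (λ.λ.λ.1) ((λ.λ.1) (λ.λ.1 0)))) ((λ.0) ((λ.λ.1 0) (λ.λ.λ.1) ((λ.λ.1) (λ.λ.1 0))) ((λ.0) ((λ.λ.1 0) (λ.λ.λ.1) ((λ.λ.1) (λ.λ.1 0)))))) ((λ.0) ((λ.λ.1 0) (λ.λ.λ.1) ((λ.λ.1) (λ.λ.1 0))) (λ.λ.1)))
  [5] (λ.λ.1) ((λ.(λ.0) ((λ.λ.1 0) (λ.λ.λ.1) ((λ.λ.1) (λ.λ.1 0))) ((λ.0) ((λ.λ.1 0) (λ.λ.λ.1) ((λ.λ.1) (λ.λ.1 0))))) ((λ.λ.1) ((λ.0) ((λ.λ.1 0) (λ.λ.λ.1) ((λ.λ.1) (λ.λ.1 0)))) ((λ.0) ((λ.λ.1 0) (λ.λ.λ.1) ((λ.λ.1) (λ.λ.1 0))) ((λ.0) ((λ.λ.1 0) (λ.λ.λ.1) ((λ.λ.1) (λ.λ.1 0)))))) ((λ.0) ((λ.λ.1 0) (λ.λ.λ.1) ((λ.λ.1) (λ.λ.1 0))) (λ.λ.1)))
  [6] λ.(λ.(λ.0) ((λ.λ.1 0) (λ.λ.λ.1) ((λ.λ.1) (λ.λ.1 0))) ((λ.0) ((λ.λ.1 0) (λ.λ.λ.1) ((λ.λ.1) (λ.λ.1 0))))) ((λ.λ.1) ((λ.0) ((λ.λ.1 0) (λ.λ.λ.1) ((λ.λ.1) (λ.λ.1 0)))) ((λ.0) ((λ.λ.1 0) (λ.λ.λ.1) ((λ.λ.1) (λ.λ.1 0))) ((λ.0) ((λ.λ.1 0) (λ.λ.λ.1) ((λ.λ.1) (λ.λ.1 0)))))) ((λ.0) ((λ.λ.1 0) (λ.λ.λ.1) ((λ.λ.1) (λ.λ.1 0))) (λ.λ.1))
  [7] λ.(λ.0) ((λ.λ.1 0) (λ.λ.λ.1) ((λ.λ.1) (λ.λ.1 0))) ((λ.0) ((λ.λ.1 0) (λ.λ.λ.1) ((λ.λ.1) (λ.λ.1 0)))) ((λ.0) ((λ.λ.1 0) (λ.λ.λ.1) ((λ.λ.1) (λ.λ.1 0))) (λ.λ.1))
  [8] λ.(λ.λ.1 0) (λ.λ.λ.1) ((λ.λ.1) (λ.λ.1 0)) ((λ.0) ((λ.λ.1 0) (λ.λ.λ.1) ((λ.λ.1) (λ.λ.1 0)))) ((λ.0) ((λ.λ.1 0) (λ.λ.λ.1) ((λ.λ.1) (λ.λ.1 0))) (λ.λ.1))
  [9] λ.(λ.(λ.λ.λ.1) 0) ((λ.λ.1) (λ.λ.1 0)) ((λ.0) ((λ.λ.1 0) (λ.λ.λ.1) ((λ.λ.1) (λ.λ.1 0)))) ((λ.0) ((λ.λ.1 0) (λ.λ.λ.1) ((λ.λ.1) (λ.λ.1 0))) (λ.λ.1))
  [10] λ.(λ.λ.λ.1) ((λ.λ.1) (λ.λ.1 0)) ((λ.0) ((λ.λ.1 0) (λ.λ.λ.1) ((λ.λ.1) (λ.λ.1 0)))) ((λ.0) ((λ.λ.1 0) (λ.λ.λ.1) ((λ.λ.1) (λ.λ.1 0))) (λ.λ.1))
  [11] λ.(λ.λ.1) ((λ.0) ((λ.λ.1 0) (λ.λ.λ.1) ((λ.λ.1) (λ.λ.1 0)))) ((λ.0) ((λ.λ.1 0) (λ.λ.λ.1) ((λ.λ.1) (λ.λ.1 0))) (λ.λ.1))
  [12] λ.(λ.(λ.0) ((λ.λ.1 0) (λ.λ.λ.1) ((λ.λ.1) (λ.λ.1 0)))) ((λ.0) ((λ.λ.1 0) (λ.λ.λ.1) ((λ.λ.1) (λ.λ.1 0))) (λ.λ.1))
  [13] λ.(λ.0) ((λ.λ.1 0) (λ.λ.λ.1) ((λ.λ.1) (λ.λ.1 0)))
  [14] λ.(λ.λ.1 0) (λ.λ.λ.1) ((λ.λ.1) (λ.λ.1 0))
  [15] λ.(λ.(λ.λ.λ.1) 0) ((λ.λ.1) (λ.λ.1 0))
  [16] λ.(λ.λ.λ.1) ((λ.λ.1) (λ.λ.1 0))
  [17] λ.λ.λ.1

Term B:
  start: (λ.0 0 0) (λ.0)
  [1] (λ.0) (λ.0) (λ.0)
  [2] (λ.0) (λ.0)
  [3] λ.0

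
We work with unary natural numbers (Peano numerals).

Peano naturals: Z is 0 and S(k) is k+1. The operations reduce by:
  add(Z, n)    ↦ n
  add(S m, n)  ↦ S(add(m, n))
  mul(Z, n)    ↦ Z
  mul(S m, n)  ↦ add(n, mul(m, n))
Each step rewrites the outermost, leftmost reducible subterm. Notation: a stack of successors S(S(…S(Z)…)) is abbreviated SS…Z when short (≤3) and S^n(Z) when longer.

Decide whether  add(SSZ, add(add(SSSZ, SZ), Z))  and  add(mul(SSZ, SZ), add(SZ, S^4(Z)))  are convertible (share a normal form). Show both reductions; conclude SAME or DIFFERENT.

Term A:
  start: add(SSZ, add(add(SSSZ, SZ), Z))
  step 1: S(add(SZ, add(add(SSSZ, SZ), Z)))
  step 2: S(S(add(Z, add(add(SSSZ, SZ), Z))))
  step 3: S(S(add(add(SSSZ, SZ), Z)))
  step 4: S(S(add(S(add(SSZ, SZ)), Z)))
  step 5: S(S(S(add(add(SSZ, SZ), Z))))
  step 6: S(S(S(add(S(add(SZ, SZ)), Z))))
  step 7: S(S(S(S(add(add(SZ, SZ), Z)))))
  step 8: S(S(S(S(add(S(add(Z, SZ)), Z)))))
  step 9: S(S(S(S(S(add(add(Z, SZ), Z))))))
  step 10: S(S(S(S(S(add(SZ, Z))))))
  step 11: S(S(S(S(S(S(add(Z, Z)))))))
  step 12: S^6(Z)

Term B:
  start: add(mul(SSZ, SZ), add(SZ, S^4(Z)))
  step 1: add(add(SZ, mul(SZ, SZ)), add(SZ, S^4(Z)))
  step 2: add(S(add(Z, mul(SZ, SZ))), add(SZ, S^4(Z)))
  step 3: S(add(add(Z, mul(SZ, SZ)), add(SZ, S^4(Z))))
  step 4: S(add(mul(SZ, SZ), add(SZ, S^4(Z))))
  step 5: S(add(add(SZ, mul(Z, SZ)), add(SZ, S^4(Z))))
  step 6: S(add(S(add(Z, mul(Z, SZ))), add(SZ, S^4(Z))))
  step 7: S(S(add(add(Z, mul(Z, SZ)), add(SZ, S^4(Z)))))
  step 8: S(S(add(mul(Z, SZ), add(SZ, S^4(Z)))))
  step 9: S(S(add(Z, add(SZ, S^4(Z)))))
  step 10: S(S(add(SZ, S^4(Z))))
  step 11: S(S(S(add(Z, S^4(Z)))))
  step 12: S^7(Z)

Answer: DIFFERENT — A ⇓ S^6(Z), B ⇓ S^7(Z)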